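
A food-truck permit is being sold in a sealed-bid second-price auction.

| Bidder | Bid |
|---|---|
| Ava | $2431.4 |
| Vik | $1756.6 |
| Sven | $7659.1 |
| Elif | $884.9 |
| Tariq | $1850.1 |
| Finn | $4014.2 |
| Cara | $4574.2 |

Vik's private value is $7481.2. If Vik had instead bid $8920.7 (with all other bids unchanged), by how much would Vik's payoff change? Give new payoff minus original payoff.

The highest bid among the other bidders is $7659.1; Vik's bid doesn't change that.
Original bid $1756.6: Vik is not highest (top rival bid is $7659.1); payoff $0.
Alternative bid $8920.7: Vik is highest, pays the top rival bid $7659.1; payoff $7481.2 − $7659.1 = −$177.9.
Change in payoff = −$177.9 − ($0) = −$177.9.

−$177.9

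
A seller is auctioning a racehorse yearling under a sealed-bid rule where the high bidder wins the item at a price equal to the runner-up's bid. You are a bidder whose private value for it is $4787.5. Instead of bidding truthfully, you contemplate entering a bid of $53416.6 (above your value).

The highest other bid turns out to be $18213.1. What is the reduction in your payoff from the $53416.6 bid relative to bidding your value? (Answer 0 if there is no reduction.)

$13425.6

Bidding your value $4787.5: you lose (since $4787.5 < $18213.1). Payoff $0.
Bidding $53416.6: you win and pay $18213.1. Payoff $4787.5 − $18213.1 = −$13425.6.
The competing bid $18213.1 lies between your value and your inflated bid, so overbidding wins an item priced above your value.
Loss from deviating = $0 − (−$13425.6) = $13425.6.
Because the price is fixed by the runner-up's bid, deviating from your value can only change a good outcome into a bad one — never the reverse.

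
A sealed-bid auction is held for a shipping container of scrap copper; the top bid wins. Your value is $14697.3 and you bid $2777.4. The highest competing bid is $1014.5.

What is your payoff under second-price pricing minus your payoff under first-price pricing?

$1762.9

You have the highest bid, so you win under either rule.
Second-price: pay $1014.5 → payoff $13682.8.
First-price: pay your own bid $2777.4 → payoff $11919.9.
Difference = $13682.8 − ($11919.9) = $1762.9.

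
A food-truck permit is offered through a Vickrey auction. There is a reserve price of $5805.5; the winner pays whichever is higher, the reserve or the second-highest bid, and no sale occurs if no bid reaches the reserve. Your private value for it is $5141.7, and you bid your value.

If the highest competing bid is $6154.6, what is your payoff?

Your bid $5141.7 is below the highest competing bid $6154.6, so you lose. Payoff $0.

$0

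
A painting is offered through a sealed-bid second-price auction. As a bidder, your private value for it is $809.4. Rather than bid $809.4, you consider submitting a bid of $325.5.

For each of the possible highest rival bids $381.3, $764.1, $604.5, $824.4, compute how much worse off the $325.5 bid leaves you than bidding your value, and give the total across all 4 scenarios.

$678.3

The deviation costs you only when the competing bid falls strictly between $325.5 and $809.4; elsewhere both bids give the same outcome.
$381.3: truthful payoff $428.1, deviation payoff $0 → loss $428.1.
$764.1: truthful payoff $45.3, deviation payoff $0 → loss $45.3.
$604.5: truthful payoff $204.9, deviation payoff $0 → loss $204.9.
$824.4: outcomes coincide → loss $0.
Total loss = $428.1 + $45.3 + $204.9 = $678.3.
Truthful bidding weakly dominates here: raising your bid can only win items priced above your value, and lowering it can only forfeit items priced below.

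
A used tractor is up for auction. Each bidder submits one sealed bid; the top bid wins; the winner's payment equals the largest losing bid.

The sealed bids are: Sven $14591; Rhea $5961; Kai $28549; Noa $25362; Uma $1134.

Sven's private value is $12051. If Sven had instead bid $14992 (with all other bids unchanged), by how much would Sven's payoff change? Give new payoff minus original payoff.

$0

The highest bid among the other bidders is $28549; Sven's bid doesn't change that.
Original bid $14591: Sven is not highest (top rival bid is $28549); payoff $0.
Alternative bid $14992: Sven is not highest (top rival bid is $28549); payoff $0.
Change in payoff = $0 − ($0) = $0.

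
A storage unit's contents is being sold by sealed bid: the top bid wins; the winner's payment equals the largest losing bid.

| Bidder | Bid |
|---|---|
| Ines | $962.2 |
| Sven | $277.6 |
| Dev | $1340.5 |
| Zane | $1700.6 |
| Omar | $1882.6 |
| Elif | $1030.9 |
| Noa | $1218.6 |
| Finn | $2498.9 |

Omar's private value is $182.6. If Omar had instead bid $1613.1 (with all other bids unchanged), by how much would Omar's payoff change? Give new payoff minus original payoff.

$0

The highest bid among the other bidders is $2498.9; Omar's bid doesn't change that.
Original bid $1882.6: Omar is not highest (top rival bid is $2498.9); payoff $0.
Alternative bid $1613.1: Omar is not highest (top rival bid is $2498.9); payoff $0.
Change in payoff = $0 − ($0) = $0.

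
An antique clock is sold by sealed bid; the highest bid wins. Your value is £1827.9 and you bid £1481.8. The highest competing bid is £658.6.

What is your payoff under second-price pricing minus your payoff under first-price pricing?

£823.2

You have the highest bid, so you win under either rule.
Second-price: pay £658.6 → payoff £1169.3.
First-price: pay your own bid £1481.8 → payoff £346.1.
Difference = £1169.3 − (£346.1) = £823.2.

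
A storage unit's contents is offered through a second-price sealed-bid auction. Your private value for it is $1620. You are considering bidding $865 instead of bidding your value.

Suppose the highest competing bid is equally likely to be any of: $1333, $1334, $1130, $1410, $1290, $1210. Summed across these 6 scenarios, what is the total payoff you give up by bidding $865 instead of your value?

$2013

The deviation costs you only when the competing bid falls strictly between $865 and $1620; elsewhere both bids give the same outcome.
$1333: truthful payoff $287, deviation payoff $0 → loss $287.
$1334: truthful payoff $286, deviation payoff $0 → loss $286.
$1130: truthful payoff $490, deviation payoff $0 → loss $490.
$1410: truthful payoff $210, deviation payoff $0 → loss $210.
$1290: truthful payoff $330, deviation payoff $0 → loss $330.
$1210: truthful payoff $410, deviation payoff $0 → loss $410.
Total loss = $287 + $286 + $490 + $210 + $330 + $410 = $2013.
Because the price is fixed by the runner-up's bid, deviating from your value can only change a good outcome into a bad one — never the reverse.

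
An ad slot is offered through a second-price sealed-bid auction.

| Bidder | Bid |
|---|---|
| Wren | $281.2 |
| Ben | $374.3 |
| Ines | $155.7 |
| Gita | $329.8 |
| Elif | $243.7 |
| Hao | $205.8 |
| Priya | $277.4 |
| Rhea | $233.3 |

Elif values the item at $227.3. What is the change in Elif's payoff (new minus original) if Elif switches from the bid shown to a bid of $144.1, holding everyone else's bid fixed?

$0

The highest bid among the other bidders is $374.3; Elif's bid doesn't change that.
Original bid $243.7: Elif is not highest (top rival bid is $374.3); payoff $0.
Alternative bid $144.1: Elif is not highest (top rival bid is $374.3); payoff $0.
Change in payoff = $0 − ($0) = $0.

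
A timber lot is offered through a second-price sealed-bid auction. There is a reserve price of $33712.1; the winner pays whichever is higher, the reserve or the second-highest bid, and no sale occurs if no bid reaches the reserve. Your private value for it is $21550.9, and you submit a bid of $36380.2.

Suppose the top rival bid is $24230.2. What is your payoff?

−$12161.2

Your bid $36380.2 is the highest and exceeds the reserve.
Price = max(second-highest bid, reserve) = max($24230.2, $33712.1) = $33712.1.
Payoff = $21550.9 − $33712.1 = −$12161.2.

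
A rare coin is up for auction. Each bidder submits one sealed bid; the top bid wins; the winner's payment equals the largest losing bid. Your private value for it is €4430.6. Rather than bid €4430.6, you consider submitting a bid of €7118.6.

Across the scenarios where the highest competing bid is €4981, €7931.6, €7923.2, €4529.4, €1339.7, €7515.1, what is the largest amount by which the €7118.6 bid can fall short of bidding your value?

€550.4

€4981: truthful gives €0, deviation gives −€550.4 → loss €550.4.
€7931.6: same outcome either way → loss €0.
€7923.2: same outcome either way → loss €0.
€4529.4: truthful gives €0, deviation gives −€98.8 → loss €98.8.
€1339.7: same outcome either way → loss €0.
€7515.1: same outcome either way → loss €0.
Maximum loss: €550.4.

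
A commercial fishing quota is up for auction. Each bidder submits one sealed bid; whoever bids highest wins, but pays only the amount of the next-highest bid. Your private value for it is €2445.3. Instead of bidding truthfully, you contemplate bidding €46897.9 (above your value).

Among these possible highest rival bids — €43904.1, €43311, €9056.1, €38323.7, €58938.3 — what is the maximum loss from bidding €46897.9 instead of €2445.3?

€43904.1: truthful gives €0, deviation gives −€41458.8 → loss €41458.8.
€43311: truthful gives €0, deviation gives −€40865.7 → loss €40865.7.
€9056.1: truthful gives €0, deviation gives −€6610.8 → loss €6610.8.
€38323.7: truthful gives €0, deviation gives −€35878.4 → loss €35878.4.
€58938.3: same outcome either way → loss €0.
Maximum loss: €41458.8.

€41458.8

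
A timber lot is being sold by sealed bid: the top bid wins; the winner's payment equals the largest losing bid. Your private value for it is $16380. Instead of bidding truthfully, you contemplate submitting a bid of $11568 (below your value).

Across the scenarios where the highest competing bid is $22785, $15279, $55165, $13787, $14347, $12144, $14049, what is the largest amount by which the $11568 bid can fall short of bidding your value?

$22785: same outcome either way → loss $0.
$15279: truthful gives $1101, deviation gives $0 → loss $1101.
$55165: same outcome either way → loss $0.
$13787: truthful gives $2593, deviation gives $0 → loss $2593.
$14347: truthful gives $2033, deviation gives $0 → loss $2033.
$12144: truthful gives $4236, deviation gives $0 → loss $4236.
$14049: truthful gives $2331, deviation gives $0 → loss $2331.
Maximum loss: $4236.

$4236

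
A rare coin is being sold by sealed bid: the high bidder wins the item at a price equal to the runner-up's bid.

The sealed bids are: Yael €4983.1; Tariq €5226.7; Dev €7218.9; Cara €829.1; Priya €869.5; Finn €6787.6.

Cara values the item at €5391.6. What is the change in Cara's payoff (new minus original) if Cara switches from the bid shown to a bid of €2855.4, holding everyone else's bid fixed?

The highest bid among the other bidders is €7218.9; Cara's bid doesn't change that.
Original bid €829.1: Cara is not highest (top rival bid is €7218.9); payoff €0.
Alternative bid €2855.4: Cara is not highest (top rival bid is €7218.9); payoff €0.
Change in payoff = €0 − (€0) = €0.

€0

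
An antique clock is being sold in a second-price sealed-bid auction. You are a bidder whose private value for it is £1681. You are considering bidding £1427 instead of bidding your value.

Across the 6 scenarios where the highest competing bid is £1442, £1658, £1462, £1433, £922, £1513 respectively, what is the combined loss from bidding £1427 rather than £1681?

£897

The deviation costs you only when the competing bid falls strictly between £1427 and £1681; elsewhere both bids give the same outcome.
£1442: truthful payoff £239, deviation payoff £0 → loss £239.
£1658: truthful payoff £23, deviation payoff £0 → loss £23.
£1462: truthful payoff £219, deviation payoff £0 → loss £219.
£1433: truthful payoff £248, deviation payoff £0 → loss £248.
£922: outcomes coincide → loss £0.
£1513: truthful payoff £168, deviation payoff £0 → loss £168.
Total loss = £239 + £23 + £219 + £248 + £168 = £897.
Truthful bidding weakly dominates here: raising your bid can only win items priced above your value, and lowering it can only forfeit items priced below.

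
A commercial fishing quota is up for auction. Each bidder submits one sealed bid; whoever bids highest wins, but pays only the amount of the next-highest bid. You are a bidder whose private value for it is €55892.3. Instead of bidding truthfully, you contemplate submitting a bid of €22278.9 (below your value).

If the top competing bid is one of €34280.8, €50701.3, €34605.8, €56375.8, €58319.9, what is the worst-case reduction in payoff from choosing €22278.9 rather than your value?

€34280.8: truthful gives €21611.5, deviation gives €0 → loss €21611.5.
€50701.3: truthful gives €5191, deviation gives €0 → loss €5191.
€34605.8: truthful gives €21286.5, deviation gives €0 → loss €21286.5.
€56375.8: same outcome either way → loss €0.
€58319.9: same outcome either way → loss €0.
Maximum loss: €21611.5.

€21611.5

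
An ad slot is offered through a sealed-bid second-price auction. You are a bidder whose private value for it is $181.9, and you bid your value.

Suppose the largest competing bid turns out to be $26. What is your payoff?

$155.9

Your bid $181.9 exceeds the highest competing bid $26, so you win.
In a second-price auction the winner pays the second-highest bid, $26.
Payoff = value − price = $181.9 − $26 = $155.9.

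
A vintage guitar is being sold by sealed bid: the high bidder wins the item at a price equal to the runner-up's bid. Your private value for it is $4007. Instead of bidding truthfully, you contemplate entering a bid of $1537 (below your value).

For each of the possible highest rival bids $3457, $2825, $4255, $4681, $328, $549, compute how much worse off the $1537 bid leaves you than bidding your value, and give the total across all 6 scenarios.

$1732

The deviation costs you only when the competing bid falls strictly between $1537 and $4007; elsewhere both bids give the same outcome.
$3457: truthful payoff $550, deviation payoff $0 → loss $550.
$2825: truthful payoff $1182, deviation payoff $0 → loss $1182.
$4255: outcomes coincide → loss $0.
$4681: outcomes coincide → loss $0.
$328: outcomes coincide → loss $0.
$549: outcomes coincide → loss $0.
Total loss = $550 + $1182 = $1732.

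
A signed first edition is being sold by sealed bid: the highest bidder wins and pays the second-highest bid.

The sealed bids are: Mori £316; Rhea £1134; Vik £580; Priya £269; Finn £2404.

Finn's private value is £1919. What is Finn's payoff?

£785

Highest bid: Finn at £2404, so Finn wins.
Second-highest bid: Rhea at £1134 — that is the price the winner pays.
Finn's payoff = value − price = £1919 − £1134 = £785.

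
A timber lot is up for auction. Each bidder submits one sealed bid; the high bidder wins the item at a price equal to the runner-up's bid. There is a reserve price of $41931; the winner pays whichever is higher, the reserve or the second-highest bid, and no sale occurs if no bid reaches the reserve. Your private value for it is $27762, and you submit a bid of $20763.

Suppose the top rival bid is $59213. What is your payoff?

$0

Your bid $20763 is below the highest competing bid $59213, so you lose. Payoff $0.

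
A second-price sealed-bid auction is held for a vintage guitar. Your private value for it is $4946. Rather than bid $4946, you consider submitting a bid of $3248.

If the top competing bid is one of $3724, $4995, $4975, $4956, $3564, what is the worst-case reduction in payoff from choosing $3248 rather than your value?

$3724: truthful gives $1222, deviation gives $0 → loss $1222.
$4995: same outcome either way → loss $0.
$4975: same outcome either way → loss $0.
$4956: same outcome either way → loss $0.
$3564: truthful gives $1382, deviation gives $0 → loss $1382.
Maximum loss: $1382.

$1382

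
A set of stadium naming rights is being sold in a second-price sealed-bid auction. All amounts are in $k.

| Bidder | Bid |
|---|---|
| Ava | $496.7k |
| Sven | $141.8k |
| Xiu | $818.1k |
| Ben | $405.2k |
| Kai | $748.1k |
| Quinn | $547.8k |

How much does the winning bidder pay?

Highest bid: Xiu at $818.1k, so Xiu wins.
Second-highest bid: Kai at $748.1k — that is the price the winner pays.

$748.1k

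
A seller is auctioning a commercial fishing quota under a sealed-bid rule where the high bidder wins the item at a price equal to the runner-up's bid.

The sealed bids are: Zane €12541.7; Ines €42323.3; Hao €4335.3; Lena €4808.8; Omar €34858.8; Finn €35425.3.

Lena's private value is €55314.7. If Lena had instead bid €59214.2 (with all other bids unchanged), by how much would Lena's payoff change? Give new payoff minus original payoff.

The highest bid among the other bidders is €42323.3; Lena's bid doesn't change that.
Original bid €4808.8: Lena is not highest (top rival bid is €42323.3); payoff €0.
Alternative bid €59214.2: Lena is highest, pays the top rival bid €42323.3; payoff €55314.7 − €42323.3 = €12991.4.
Change in payoff = €12991.4 − (€0) = €12991.4.

€12991.4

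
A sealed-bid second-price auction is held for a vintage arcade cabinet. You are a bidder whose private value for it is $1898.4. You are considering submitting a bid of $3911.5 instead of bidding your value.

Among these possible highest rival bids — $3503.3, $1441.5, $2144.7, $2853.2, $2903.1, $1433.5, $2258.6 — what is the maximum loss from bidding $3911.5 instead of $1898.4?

$3503.3: truthful gives $0, deviation gives −$1604.9 → loss $1604.9.
$1441.5: same outcome either way → loss $0.
$2144.7: truthful gives $0, deviation gives −$246.3 → loss $246.3.
$2853.2: truthful gives $0, deviation gives −$954.8 → loss $954.8.
$2903.1: truthful gives $0, deviation gives −$1004.7 → loss $1004.7.
$1433.5: same outcome either way → loss $0.
$2258.6: truthful gives $0, deviation gives −$360.2 → loss $360.2.
Maximum loss: $1604.9.

$1604.9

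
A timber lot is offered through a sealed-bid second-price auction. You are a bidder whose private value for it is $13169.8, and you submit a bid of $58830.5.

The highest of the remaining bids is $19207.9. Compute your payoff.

Your bid $58830.5 exceeds the highest competing bid $19207.9, so you win.
In a second-price auction the winner pays the second-highest bid, $19207.9.
Payoff = value − price = $13169.8 − $19207.9 = −$6038.1.

−$6038.1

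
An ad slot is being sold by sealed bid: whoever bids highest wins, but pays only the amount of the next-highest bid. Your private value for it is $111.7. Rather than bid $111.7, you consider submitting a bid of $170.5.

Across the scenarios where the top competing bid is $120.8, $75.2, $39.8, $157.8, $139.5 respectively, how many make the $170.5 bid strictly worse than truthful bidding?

The deviation hurts exactly when the highest competing bid lies strictly between $111.7 and $170.5 — overbidding then wins at a price above your value.
$120.8: inside the interval → strictly worse (loss $9.1).
$75.2: below both → same outcome either way.
$39.8: below both → same outcome either way.
$157.8: inside the interval → strictly worse (loss $46.1).
$139.5: inside the interval → strictly worse (loss $27.8).
Count: 3.

3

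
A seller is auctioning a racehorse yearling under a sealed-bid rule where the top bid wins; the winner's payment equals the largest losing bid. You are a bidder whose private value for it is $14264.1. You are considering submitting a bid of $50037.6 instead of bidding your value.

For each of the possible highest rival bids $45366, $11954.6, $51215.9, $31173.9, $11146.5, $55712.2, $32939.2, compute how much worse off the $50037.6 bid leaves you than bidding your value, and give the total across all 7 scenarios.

$66686.8

The deviation costs you only when the competing bid falls strictly between $14264.1 and $50037.6; elsewhere both bids give the same outcome.
$45366: truthful payoff $0, deviation payoff −$31101.9 → loss $31101.9.
$11954.6: outcomes coincide → loss $0.
$51215.9: outcomes coincide → loss $0.
$31173.9: truthful payoff $0, deviation payoff −$16909.8 → loss $16909.8.
$11146.5: outcomes coincide → loss $0.
$55712.2: outcomes coincide → loss $0.
$32939.2: truthful payoff $0, deviation payoff −$18675.1 → loss $18675.1.
Total loss = $31101.9 + $16909.8 + $18675.1 = $66686.8.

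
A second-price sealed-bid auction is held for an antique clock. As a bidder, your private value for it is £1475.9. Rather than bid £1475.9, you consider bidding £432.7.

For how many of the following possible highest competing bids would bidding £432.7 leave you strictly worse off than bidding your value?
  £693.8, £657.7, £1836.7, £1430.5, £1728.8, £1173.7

The deviation hurts exactly when the highest competing bid lies strictly between £432.7 and £1475.9 — underbidding then forfeits a profitable win.
£693.8: inside the interval → strictly worse (loss £782.1).
£657.7: inside the interval → strictly worse (loss £818.2).
£1836.7: above both → same outcome either way.
£1430.5: inside the interval → strictly worse (loss £45.4).
£1728.8: above both → same outcome either way.
£1173.7: inside the interval → strictly worse (loss £302.2).
Count: 4.

4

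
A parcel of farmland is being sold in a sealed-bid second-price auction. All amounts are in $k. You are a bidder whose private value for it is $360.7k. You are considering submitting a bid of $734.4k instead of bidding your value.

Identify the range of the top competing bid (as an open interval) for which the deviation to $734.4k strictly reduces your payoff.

($360.7k, $734.4k)

If the competing bid is below $360.7k, both bids win at the same price — no difference.
If it is above $734.4k, both bids lose — no difference.
If it lies strictly between $360.7k and $734.4k, bidding your value loses (payoff 0) while bidding $734.4k wins at a price above your value (payoff negative).
So the deviation strictly hurts on the open interval ($360.7k, $734.4k).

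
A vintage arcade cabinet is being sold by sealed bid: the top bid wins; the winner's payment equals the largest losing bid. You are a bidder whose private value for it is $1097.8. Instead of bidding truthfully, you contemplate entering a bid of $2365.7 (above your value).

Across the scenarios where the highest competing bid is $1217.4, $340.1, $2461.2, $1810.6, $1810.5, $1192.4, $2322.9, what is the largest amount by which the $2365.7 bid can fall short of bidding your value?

$1217.4: truthful gives $0, deviation gives −$119.6 → loss $119.6.
$340.1: same outcome either way → loss $0.
$2461.2: same outcome either way → loss $0.
$1810.6: truthful gives $0, deviation gives −$712.8 → loss $712.8.
$1810.5: truthful gives $0, deviation gives −$712.7 → loss $712.7.
$1192.4: truthful gives $0, deviation gives −$94.6 → loss $94.6.
$2322.9: truthful gives $0, deviation gives −$1225.1 → loss $1225.1.
Maximum loss: $1225.1.

$1225.1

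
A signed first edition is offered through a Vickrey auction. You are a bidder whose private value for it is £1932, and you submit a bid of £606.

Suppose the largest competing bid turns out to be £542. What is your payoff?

£1390

Your bid £606 exceeds the highest competing bid £542, so you win.
In a second-price auction the winner pays the second-highest bid, £542.
Payoff = value − price = £1932 − £542 = £1390.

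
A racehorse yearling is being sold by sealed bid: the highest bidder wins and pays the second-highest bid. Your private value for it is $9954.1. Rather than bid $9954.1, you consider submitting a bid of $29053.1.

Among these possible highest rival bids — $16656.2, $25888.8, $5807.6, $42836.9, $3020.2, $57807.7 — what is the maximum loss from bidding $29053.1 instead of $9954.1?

$15934.7

$16656.2: truthful gives $0, deviation gives −$6702.1 → loss $6702.1.
$25888.8: truthful gives $0, deviation gives −$15934.7 → loss $15934.7.
$5807.6: same outcome either way → loss $0.
$42836.9: same outcome either way → loss $0.
$3020.2: same outcome either way → loss $0.
$57807.7: same outcome either way → loss $0.
Maximum loss: $15934.7.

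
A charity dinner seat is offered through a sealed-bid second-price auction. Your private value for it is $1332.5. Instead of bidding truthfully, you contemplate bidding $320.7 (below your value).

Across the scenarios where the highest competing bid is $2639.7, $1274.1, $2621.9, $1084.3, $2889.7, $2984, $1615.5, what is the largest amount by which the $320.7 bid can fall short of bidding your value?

$248.2

$2639.7: same outcome either way → loss $0.
$1274.1: truthful gives $58.4, deviation gives $0 → loss $58.4.
$2621.9: same outcome either way → loss $0.
$1084.3: truthful gives $248.2, deviation gives $0 → loss $248.2.
$2889.7: same outcome either way → loss $0.
$2984: same outcome either way → loss $0.
$1615.5: same outcome either way → loss $0.
Maximum loss: $248.2.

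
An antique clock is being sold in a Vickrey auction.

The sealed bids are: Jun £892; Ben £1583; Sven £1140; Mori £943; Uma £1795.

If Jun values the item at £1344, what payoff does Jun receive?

Highest bid: Uma at £1795, so Uma wins.
Second-highest bid: Ben at £1583 — that is the price the winner pays.
Jun did not win, so Jun pays nothing and receives nothing: payoff £0.

£0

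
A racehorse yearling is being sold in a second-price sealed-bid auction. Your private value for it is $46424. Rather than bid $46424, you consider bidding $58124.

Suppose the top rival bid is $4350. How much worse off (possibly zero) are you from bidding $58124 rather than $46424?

Bidding your value $46424: you win (since $46424 > $4350) and pay $4350. Payoff $42074.
Bidding $58124: you win and pay $4350. Payoff $46424 − $4350 = $42074.
Difference = $42074 − $42074 = $0; both bids lead to the same outcome because the competing bid is below both your value and your alternative bid.

$0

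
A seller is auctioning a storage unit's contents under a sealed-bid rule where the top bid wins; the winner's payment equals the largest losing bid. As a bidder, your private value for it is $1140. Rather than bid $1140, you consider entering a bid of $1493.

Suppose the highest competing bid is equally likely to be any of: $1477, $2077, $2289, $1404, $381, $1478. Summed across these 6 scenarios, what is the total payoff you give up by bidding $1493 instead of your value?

$939

The deviation costs you only when the competing bid falls strictly between $1140 and $1493; elsewhere both bids give the same outcome.
$1477: truthful payoff $0, deviation payoff −$337 → loss $337.
$2077: outcomes coincide → loss $0.
$2289: outcomes coincide → loss $0.
$1404: truthful payoff $0, deviation payoff −$264 → loss $264.
$381: outcomes coincide → loss $0.
$1478: truthful payoff $0, deviation payoff −$338 → loss $338.
Total loss = $337 + $264 + $338 = $939.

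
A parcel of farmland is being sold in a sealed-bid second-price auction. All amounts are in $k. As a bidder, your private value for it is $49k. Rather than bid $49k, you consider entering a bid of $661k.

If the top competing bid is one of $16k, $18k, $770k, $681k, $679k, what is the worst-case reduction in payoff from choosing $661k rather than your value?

$16k: same outcome either way → loss $0k.
$18k: same outcome either way → loss $0k.
$770k: same outcome either way → loss $0k.
$681k: same outcome either way → loss $0k.
$679k: same outcome either way → loss $0k.
Maximum loss: $0k.

$0k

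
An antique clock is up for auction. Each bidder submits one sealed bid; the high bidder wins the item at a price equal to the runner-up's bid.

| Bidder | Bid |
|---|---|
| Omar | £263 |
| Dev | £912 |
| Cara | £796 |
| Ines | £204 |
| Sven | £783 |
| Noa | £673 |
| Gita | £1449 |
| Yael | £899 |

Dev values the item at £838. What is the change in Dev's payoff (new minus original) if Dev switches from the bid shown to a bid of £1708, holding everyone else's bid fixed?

−£611

The highest bid among the other bidders is £1449; Dev's bid doesn't change that.
Original bid £912: Dev is not highest (top rival bid is £1449); payoff £0.
Alternative bid £1708: Dev is highest, pays the top rival bid £1449; payoff £838 − £1449 = −£611.
Change in payoff = −£611 − (£0) = −£611.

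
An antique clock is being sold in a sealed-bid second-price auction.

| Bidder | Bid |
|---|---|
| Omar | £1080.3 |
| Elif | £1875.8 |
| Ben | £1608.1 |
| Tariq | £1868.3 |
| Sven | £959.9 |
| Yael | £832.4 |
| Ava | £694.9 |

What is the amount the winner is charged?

Highest bid: Elif at £1875.8, so Elif wins.
Second-highest bid: Tariq at £1868.3 — that is the price the winner pays.

£1868.3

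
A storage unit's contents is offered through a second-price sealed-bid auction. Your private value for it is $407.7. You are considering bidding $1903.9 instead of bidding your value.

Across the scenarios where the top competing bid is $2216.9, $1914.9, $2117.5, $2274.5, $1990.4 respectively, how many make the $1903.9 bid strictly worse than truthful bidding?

0

The deviation hurts exactly when the highest competing bid lies strictly between $407.7 and $1903.9 — overbidding then wins at a price above your value.
$2216.9: above both → same outcome either way.
$1914.9: above both → same outcome either way.
$2117.5: above both → same outcome either way.
$2274.5: above both → same outcome either way.
$1990.4: above both → same outcome either way.
Count: 0.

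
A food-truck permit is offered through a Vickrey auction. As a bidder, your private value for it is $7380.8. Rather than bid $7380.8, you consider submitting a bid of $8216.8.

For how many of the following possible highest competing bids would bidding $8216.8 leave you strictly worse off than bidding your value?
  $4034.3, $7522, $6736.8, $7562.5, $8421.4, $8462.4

The deviation hurts exactly when the highest competing bid lies strictly between $7380.8 and $8216.8 — overbidding then wins at a price above your value.
$4034.3: below both → same outcome either way.
$7522: inside the interval → strictly worse (loss $141.2).
$6736.8: below both → same outcome either way.
$7562.5: inside the interval → strictly worse (loss $181.7).
$8421.4: above both → same outcome either way.
$8462.4: above both → same outcome either way.
Count: 2.

2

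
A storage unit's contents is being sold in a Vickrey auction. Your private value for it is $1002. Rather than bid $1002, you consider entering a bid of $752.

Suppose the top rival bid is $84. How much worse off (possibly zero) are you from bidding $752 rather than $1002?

$0

Bidding your value $1002: you win (since $1002 > $84) and pay $84. Payoff $918.
Bidding $752: you win and pay $84. Payoff $1002 − $84 = $918.
Difference = $918 − $918 = $0; both bids lead to the same outcome because the competing bid is below both your value and your alternative bid.
Because the price is fixed by the runner-up's bid, deviating from your value can only change a good outcome into a bad one — never the reverse.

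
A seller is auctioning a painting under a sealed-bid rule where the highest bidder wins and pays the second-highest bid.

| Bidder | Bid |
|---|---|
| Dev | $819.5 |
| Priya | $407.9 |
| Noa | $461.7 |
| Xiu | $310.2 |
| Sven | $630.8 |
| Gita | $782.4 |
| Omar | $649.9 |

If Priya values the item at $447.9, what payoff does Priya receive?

$0

Highest bid: Dev at $819.5, so Dev wins.
Second-highest bid: Gita at $782.4 — that is the price the winner pays.
Priya did not win, so Priya pays nothing and receives nothing: payoff $0.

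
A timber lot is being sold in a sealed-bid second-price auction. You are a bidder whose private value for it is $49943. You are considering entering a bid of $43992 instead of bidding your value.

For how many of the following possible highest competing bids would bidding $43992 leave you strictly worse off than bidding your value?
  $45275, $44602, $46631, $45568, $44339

5

The deviation hurts exactly when the highest competing bid lies strictly between $43992 and $49943 — underbidding then forfeits a profitable win.
$45275: inside the interval → strictly worse (loss $4668).
$44602: inside the interval → strictly worse (loss $5341).
$46631: inside the interval → strictly worse (loss $3312).
$45568: inside the interval → strictly worse (loss $4375).
$44339: inside the interval → strictly worse (loss $5604).
Count: 5.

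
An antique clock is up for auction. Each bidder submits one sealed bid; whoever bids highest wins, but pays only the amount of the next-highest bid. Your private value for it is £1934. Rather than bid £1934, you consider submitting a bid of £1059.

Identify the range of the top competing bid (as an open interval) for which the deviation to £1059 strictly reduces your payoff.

(£1059, £1934)

If the competing bid is below £1059, both bids win at the same price — no difference.
If it is above £1934, both bids lose — no difference.
If it lies strictly between £1059 and £1934, bidding your value wins at a price below your value (positive payoff) while bidding £1059 loses (payoff 0).
So the deviation strictly hurts on the open interval (£1059, £1934).
Because the price is fixed by the runner-up's bid, deviating from your value can only change a good outcome into a bad one — never the reverse.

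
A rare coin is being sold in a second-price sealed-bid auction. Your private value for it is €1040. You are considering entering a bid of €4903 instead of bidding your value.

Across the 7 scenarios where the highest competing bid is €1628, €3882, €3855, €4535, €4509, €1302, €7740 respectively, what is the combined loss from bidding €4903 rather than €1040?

€13471

The deviation costs you only when the competing bid falls strictly between €1040 and €4903; elsewhere both bids give the same outcome.
€1628: truthful payoff €0, deviation payoff −€588 → loss €588.
€3882: truthful payoff €0, deviation payoff −€2842 → loss €2842.
€3855: truthful payoff €0, deviation payoff −€2815 → loss €2815.
€4535: truthful payoff €0, deviation payoff −€3495 → loss €3495.
€4509: truthful payoff €0, deviation payoff −€3469 → loss €3469.
€1302: truthful payoff €0, deviation payoff −€262 → loss €262.
€7740: outcomes coincide → loss €0.
Total loss = €588 + €2842 + €2815 + €3495 + €3469 + €262 = €13471.
Because the price is fixed by the runner-up's bid, deviating from your value can only change a good outcome into a bad one — never the reverse.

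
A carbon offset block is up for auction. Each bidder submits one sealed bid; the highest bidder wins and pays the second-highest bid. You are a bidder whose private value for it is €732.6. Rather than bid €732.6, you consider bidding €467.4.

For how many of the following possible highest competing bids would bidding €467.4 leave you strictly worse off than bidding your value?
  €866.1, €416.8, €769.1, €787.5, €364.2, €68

0

The deviation hurts exactly when the highest competing bid lies strictly between €467.4 and €732.6 — underbidding then forfeits a profitable win.
€866.1: above both → same outcome either way.
€416.8: below both → same outcome either way.
€769.1: above both → same outcome either way.
€787.5: above both → same outcome either way.
€364.2: below both → same outcome either way.
€68: below both → same outcome either way.
Count: 0.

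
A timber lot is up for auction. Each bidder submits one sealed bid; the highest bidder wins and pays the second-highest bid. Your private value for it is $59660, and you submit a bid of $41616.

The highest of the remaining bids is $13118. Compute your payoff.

$46542

Your bid $41616 exceeds the highest competing bid $13118, so you win.
In a second-price auction the winner pays the second-highest bid, $13118.
Payoff = value − price = $59660 − $13118 = $46542.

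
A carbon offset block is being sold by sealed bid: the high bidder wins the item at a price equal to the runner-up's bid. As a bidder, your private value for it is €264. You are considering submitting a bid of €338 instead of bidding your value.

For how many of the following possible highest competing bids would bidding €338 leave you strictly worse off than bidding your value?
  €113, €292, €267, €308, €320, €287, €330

6

The deviation hurts exactly when the highest competing bid lies strictly between €264 and €338 — overbidding then wins at a price above your value.
€113: below both → same outcome either way.
€292: inside the interval → strictly worse (loss €28).
€267: inside the interval → strictly worse (loss €3).
€308: inside the interval → strictly worse (loss €44).
€320: inside the interval → strictly worse (loss €56).
€287: inside the interval → strictly worse (loss €23).
€330: inside the interval → strictly worse (loss €66).
Count: 6.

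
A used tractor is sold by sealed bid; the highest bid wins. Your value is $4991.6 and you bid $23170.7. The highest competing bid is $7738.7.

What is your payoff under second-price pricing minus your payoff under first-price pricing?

You have the highest bid, so you win under either rule.
Second-price: pay $7738.7 → payoff −$2747.1.
First-price: pay your own bid $23170.7 → payoff −$18179.1.
Difference = −$2747.1 − (−$18179.1) = $15432.

$15432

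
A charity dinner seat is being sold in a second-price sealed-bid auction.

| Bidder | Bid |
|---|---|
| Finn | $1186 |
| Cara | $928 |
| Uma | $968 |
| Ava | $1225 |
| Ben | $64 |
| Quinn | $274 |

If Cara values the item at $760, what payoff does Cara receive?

$0

Highest bid: Ava at $1225, so Ava wins.
Second-highest bid: Finn at $1186 — that is the price the winner pays.
Cara did not win, so Cara pays nothing and receives nothing: payoff $0.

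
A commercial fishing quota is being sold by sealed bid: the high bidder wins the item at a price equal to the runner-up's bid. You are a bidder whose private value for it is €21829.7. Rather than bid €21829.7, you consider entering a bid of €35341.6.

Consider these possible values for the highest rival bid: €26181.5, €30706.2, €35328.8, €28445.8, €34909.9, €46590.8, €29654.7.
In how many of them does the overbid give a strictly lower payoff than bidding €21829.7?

The deviation hurts exactly when the highest competing bid lies strictly between €21829.7 and €35341.6 — overbidding then wins at a price above your value.
€26181.5: inside the interval → strictly worse (loss €4351.8).
€30706.2: inside the interval → strictly worse (loss €8876.5).
€35328.8: inside the interval → strictly worse (loss €13499.1).
€28445.8: inside the interval → strictly worse (loss €6616.1).
€34909.9: inside the interval → strictly worse (loss €13080.2).
€46590.8: above both → same outcome either way.
€29654.7: inside the interval → strictly worse (loss €7825).
Count: 6.

6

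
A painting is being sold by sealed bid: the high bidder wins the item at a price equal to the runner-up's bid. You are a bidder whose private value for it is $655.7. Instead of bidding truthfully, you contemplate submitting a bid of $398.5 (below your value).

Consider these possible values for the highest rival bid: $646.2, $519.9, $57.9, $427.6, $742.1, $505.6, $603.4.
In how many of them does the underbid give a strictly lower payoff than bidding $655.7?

5

The deviation hurts exactly when the highest competing bid lies strictly between $398.5 and $655.7 — underbidding then forfeits a profitable win.
$646.2: inside the interval → strictly worse (loss $9.5).
$519.9: inside the interval → strictly worse (loss $135.8).
$57.9: below both → same outcome either way.
$427.6: inside the interval → strictly worse (loss $228.1).
$742.1: above both → same outcome either way.
$505.6: inside the interval → strictly worse (loss $150.1).
$603.4: inside the interval → strictly worse (loss $52.3).
Count: 5.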